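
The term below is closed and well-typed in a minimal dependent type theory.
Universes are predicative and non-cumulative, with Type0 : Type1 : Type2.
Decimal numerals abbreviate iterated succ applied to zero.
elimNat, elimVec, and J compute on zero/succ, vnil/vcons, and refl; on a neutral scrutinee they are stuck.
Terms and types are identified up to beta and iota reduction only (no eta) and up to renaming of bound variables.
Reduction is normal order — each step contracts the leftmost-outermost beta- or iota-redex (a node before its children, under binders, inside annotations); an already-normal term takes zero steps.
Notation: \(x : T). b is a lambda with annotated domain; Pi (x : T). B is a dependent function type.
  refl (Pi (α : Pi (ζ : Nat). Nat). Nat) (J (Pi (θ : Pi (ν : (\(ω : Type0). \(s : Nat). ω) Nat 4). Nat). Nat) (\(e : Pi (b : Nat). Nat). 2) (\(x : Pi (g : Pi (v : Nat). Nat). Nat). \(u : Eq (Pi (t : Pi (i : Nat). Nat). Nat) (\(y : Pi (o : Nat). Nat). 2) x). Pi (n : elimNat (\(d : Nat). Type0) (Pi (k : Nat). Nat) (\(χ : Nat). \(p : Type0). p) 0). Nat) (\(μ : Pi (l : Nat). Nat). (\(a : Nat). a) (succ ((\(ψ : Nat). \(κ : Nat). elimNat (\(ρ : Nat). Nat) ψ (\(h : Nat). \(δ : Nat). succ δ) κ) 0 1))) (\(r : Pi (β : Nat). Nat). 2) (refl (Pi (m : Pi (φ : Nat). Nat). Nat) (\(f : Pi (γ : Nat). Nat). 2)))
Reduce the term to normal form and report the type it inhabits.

normal form:
  refl (Pi (α : Pi (ζ : Nat). Nat). Nat) (\(θ : Pi (ν : Nat). Nat). 2)
the term's type:
  Eq (Pi (α : Pi (ζ : Nat). Nat). Nat) (\(θ : Pi (ν : Nat). Nat). 2) (\(ω : Pi (s : Nat). Nat). 2)


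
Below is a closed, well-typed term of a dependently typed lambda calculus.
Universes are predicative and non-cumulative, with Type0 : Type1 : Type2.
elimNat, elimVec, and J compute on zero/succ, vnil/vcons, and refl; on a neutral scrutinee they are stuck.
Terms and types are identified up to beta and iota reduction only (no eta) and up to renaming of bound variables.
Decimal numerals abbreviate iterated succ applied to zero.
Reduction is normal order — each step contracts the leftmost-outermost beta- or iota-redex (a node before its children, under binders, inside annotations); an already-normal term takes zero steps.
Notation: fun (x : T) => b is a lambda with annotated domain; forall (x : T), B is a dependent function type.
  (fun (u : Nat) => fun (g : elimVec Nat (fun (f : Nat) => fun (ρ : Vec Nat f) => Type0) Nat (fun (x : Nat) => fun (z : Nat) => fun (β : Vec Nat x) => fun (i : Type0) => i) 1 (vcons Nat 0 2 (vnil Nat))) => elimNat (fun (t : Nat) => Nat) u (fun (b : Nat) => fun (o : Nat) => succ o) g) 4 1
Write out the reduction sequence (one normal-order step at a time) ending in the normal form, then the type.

reduction (normal order):
  (fun (u : Nat) => fun (g : elimVec Nat (fun (f : Nat) => fun (ρ : Vec Nat f) => Type0) Nat (fun (x : Nat) => fun (z : Nat) => fun (β : Vec Nat x) => fun (i : Type0) => i) 1 (vcons Nat 0 2 (vnil Nat))) => elimNat (fun (t : Nat) => Nat) u (fun (b : Nat) => fun (o : Nat) => succ o) g) 4 1
  ~> (fun (u : elimVec Nat (fun (g : Nat) => fun (f : Vec Nat g) => Type0) Nat (fun (ρ : Nat) => fun (x : Nat) => fun (z : Vec Nat ρ) => fun (β : Type0) => β) 1 (vcons Nat 0 2 (vnil Nat))) => elimNat (fun (i : Nat) => Nat) 4 (fun (t : Nat) => fun (b : Nat) => succ b) u) 1
  ~> elimNat (fun (u : Nat) => Nat) 4 (fun (g : Nat) => fun (f : Nat) => succ f) 1
  ~> (fun (u : Nat) => fun (g : Nat) => succ g) 0 (elimNat (fun (f : Nat) => Nat) 4 (fun (ρ : Nat) => fun (x : Nat) => succ x) 0)
  ~> (fun (u : Nat) => succ u) (elimNat (fun (g : Nat) => Nat) 4 (fun (f : Nat) => fun (ρ : Nat) => succ ρ) 0)
  ~> succ (elimNat (fun (u : Nat) => Nat) 4 (fun (g : Nat) => fun (f : Nat) => succ f) 0)
  ~> 5
type:
  Nat


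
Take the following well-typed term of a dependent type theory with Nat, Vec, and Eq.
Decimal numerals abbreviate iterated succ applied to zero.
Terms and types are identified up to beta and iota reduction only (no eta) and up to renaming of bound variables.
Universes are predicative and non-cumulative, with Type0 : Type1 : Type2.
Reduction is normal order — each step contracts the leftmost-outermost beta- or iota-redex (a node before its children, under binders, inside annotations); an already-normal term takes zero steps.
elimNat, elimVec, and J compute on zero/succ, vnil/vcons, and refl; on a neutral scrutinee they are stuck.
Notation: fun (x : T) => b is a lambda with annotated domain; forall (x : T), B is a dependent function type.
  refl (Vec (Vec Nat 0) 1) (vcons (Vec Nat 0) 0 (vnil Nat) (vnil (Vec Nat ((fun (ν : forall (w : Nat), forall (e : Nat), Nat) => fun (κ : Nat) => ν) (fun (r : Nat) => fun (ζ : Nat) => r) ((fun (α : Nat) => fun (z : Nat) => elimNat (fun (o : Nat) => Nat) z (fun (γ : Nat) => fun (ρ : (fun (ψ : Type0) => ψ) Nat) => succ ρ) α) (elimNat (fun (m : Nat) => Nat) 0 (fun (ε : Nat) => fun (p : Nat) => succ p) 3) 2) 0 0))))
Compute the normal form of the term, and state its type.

normal form:
  refl (Vec (Vec Nat 0) 1) (vcons (Vec Nat 0) 0 (vnil Nat) (vnil (Vec Nat 0)))
the term's type:
  Eq (Vec (Vec Nat 0) 1) (vcons (Vec Nat 0) 0 (vnil Nat) (vnil (Vec Nat 0))) (vcons (Vec Nat 0) 0 (vnil Nat) (vnil (Vec Nat 0)))


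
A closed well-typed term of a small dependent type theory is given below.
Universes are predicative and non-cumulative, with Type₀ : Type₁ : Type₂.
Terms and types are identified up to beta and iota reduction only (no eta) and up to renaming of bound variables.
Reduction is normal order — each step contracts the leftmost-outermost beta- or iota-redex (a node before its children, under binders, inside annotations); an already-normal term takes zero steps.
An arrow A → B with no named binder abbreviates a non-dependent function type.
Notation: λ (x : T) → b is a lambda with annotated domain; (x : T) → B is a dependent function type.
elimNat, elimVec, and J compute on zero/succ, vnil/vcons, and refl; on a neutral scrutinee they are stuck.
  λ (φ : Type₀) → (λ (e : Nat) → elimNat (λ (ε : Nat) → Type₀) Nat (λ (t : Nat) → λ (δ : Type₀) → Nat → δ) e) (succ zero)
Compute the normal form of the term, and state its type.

normal form:
  λ (φ : Type₀) → Nat → Nat
the term's type:
  Type₀ → Type₀


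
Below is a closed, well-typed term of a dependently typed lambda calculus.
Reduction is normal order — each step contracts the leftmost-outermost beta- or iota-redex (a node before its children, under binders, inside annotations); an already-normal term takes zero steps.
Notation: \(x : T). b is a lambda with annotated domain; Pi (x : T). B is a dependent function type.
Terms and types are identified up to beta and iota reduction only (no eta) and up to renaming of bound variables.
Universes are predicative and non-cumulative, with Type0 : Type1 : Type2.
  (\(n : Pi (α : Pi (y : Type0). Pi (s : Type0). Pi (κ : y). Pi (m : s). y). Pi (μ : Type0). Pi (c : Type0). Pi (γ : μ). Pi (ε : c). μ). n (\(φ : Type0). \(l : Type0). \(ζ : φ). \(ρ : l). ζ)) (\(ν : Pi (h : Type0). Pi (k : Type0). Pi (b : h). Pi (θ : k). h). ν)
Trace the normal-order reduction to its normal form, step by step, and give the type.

normal-order reduction sequence:
  (\(n : Pi (α : Pi (y : Type0). Pi (s : Type0). Pi (κ : y). Pi (m : s). y). Pi (μ : Type0). Pi (c : Type0). Pi (γ : μ). Pi (ε : c). μ). n (\(φ : Type0). \(l : Type0). \(ζ : φ). \(ρ : l). ζ)) (\(ν : Pi (h : Type0). Pi (k : Type0). Pi (b : h). Pi (θ : k). h). ν)
  ~> (\(n : Pi (α : Type0). Pi (y : Type0). Pi (s : α). Pi (κ : y). α). n) (\(m : Type0). \(μ : Type0). \(c : m). \(γ : μ). c)
  ~> \(n : Type0). \(α : Type0). \(y : n). \(s : α). y
inferred type:
  Pi (n : Type0). Pi (α : Type0). Pi (y : n). Pi (s : α). n


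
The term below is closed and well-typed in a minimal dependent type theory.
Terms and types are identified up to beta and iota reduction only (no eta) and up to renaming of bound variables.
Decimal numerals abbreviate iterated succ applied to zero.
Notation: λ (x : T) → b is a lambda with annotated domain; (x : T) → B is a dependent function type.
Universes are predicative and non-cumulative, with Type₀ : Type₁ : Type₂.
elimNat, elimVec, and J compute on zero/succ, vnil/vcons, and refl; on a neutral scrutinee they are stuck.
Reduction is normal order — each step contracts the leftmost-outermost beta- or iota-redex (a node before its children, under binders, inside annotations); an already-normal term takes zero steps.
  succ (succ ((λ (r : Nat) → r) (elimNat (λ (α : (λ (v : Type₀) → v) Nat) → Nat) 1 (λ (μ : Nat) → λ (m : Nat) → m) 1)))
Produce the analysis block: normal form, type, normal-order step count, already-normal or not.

reduced normal form:
  3
type:
  Nat
reduction steps (normal order): 5
already normal: no
first redex: a beta-redex


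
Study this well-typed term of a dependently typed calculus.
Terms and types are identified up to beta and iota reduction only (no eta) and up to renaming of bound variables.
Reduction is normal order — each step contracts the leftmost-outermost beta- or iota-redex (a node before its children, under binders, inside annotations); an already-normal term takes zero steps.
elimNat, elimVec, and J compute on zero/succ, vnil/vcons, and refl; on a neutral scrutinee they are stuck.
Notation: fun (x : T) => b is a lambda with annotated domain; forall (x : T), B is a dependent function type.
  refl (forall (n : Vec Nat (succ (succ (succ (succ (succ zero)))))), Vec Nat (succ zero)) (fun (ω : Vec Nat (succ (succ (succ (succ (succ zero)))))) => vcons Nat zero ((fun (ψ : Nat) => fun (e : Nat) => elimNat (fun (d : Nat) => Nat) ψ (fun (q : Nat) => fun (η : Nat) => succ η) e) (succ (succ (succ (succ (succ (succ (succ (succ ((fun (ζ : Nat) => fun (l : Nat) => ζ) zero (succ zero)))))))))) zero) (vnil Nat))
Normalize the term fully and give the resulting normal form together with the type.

reduced normal form:
  refl (forall (n : Vec Nat (succ (succ (succ (succ (succ zero)))))), Vec Nat (succ zero)) (fun (ω : Vec Nat (succ (succ (succ (succ (succ zero)))))) => vcons Nat zero (succ (succ (succ (succ (succ (succ (succ (succ zero)))))))) (vnil Nat))
the term's type:
  Eq (forall (n : Vec Nat (succ (succ (succ (succ (succ zero)))))), Vec Nat (succ zero)) (fun (ω : Vec Nat (succ (succ (succ (succ (succ zero)))))) => vcons Nat zero (succ (succ (succ (succ (succ (succ (succ (succ zero)))))))) (vnil Nat)) (fun (ψ : Vec Nat (succ (succ (succ (succ (succ zero)))))) => vcons Nat zero (succ (succ (succ (succ (succ (succ (succ (succ zero)))))))) (vnil Nat))


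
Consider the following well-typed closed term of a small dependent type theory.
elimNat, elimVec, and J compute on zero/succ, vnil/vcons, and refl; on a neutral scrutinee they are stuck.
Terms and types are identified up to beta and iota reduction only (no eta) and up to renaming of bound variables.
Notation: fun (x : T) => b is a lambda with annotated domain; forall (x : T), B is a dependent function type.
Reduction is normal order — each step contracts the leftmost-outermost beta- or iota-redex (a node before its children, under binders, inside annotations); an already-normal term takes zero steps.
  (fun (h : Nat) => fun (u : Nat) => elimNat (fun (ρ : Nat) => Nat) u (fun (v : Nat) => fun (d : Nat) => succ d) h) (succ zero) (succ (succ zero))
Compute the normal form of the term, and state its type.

resulting normal form:
  succ (succ (succ zero))
type:
  Nat
observation: the term reaches its normal form after 6 normal-order steps.


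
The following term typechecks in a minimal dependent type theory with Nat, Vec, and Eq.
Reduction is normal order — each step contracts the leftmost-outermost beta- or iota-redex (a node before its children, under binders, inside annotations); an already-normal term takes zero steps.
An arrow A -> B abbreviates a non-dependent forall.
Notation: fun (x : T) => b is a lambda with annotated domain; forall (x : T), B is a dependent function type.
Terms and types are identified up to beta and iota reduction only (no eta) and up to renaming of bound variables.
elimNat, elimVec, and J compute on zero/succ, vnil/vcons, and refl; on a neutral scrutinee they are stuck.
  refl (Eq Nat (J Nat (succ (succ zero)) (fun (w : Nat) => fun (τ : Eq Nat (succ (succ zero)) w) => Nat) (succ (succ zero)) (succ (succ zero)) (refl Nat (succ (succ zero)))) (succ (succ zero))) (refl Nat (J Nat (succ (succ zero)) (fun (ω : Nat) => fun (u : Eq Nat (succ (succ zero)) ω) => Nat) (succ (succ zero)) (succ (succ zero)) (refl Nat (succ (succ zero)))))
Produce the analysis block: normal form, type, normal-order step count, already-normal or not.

normal form:
  refl (Eq Nat (succ (succ zero)) (succ (succ zero))) (refl Nat (succ (succ zero)))
type:
  Eq (Eq Nat (succ (succ zero)) (succ (succ zero))) (refl Nat (succ (succ zero))) (refl Nat (succ (succ zero)))
steps to reach normal form (normal order): 2
already normal: no
first redex: a J iota-redex


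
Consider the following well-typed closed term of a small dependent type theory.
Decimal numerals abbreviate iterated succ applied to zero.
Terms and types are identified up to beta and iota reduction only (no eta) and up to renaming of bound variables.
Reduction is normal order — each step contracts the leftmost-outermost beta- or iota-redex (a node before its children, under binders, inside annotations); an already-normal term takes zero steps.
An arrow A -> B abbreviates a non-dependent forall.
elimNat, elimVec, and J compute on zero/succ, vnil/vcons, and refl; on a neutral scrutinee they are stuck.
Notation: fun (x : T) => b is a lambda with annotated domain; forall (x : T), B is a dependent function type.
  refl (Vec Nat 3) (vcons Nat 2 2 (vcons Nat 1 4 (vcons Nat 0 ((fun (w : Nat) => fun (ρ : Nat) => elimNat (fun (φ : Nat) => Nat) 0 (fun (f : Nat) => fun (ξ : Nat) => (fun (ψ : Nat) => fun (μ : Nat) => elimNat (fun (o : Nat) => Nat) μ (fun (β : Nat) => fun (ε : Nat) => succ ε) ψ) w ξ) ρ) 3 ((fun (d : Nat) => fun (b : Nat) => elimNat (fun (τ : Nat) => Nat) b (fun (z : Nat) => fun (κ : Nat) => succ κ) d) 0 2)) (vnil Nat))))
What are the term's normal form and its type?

reduced normal form:
  refl (Vec Nat 3) (vcons Nat 2 2 (vcons Nat 1 4 (vcons Nat 0 6 (vnil Nat))))
inferred type:
  Eq (Vec Nat 3) (vcons Nat 2 2 (vcons Nat 1 4 (vcons Nat 0 6 (vnil Nat)))) (vcons Nat 2 2 (vcons Nat 1 4 (vcons Nat 0 6 (vnil Nat))))
observation: 24 normal-order steps separate the term from its normal form.


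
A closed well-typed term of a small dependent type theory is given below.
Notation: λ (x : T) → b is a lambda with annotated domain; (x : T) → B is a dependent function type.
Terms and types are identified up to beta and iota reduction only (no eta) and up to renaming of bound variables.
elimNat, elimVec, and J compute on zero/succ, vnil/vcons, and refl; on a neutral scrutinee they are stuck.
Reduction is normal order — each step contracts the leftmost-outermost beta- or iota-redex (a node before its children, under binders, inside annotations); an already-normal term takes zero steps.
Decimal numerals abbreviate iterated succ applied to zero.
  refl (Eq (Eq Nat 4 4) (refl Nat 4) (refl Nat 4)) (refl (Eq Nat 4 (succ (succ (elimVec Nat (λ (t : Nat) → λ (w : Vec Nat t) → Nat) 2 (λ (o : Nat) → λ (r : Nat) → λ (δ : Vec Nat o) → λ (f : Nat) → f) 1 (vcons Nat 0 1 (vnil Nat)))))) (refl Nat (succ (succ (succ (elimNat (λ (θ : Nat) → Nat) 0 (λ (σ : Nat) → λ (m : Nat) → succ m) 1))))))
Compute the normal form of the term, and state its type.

reduced normal form:
  refl (Eq (Eq Nat 4 4) (refl Nat 4) (refl Nat 4)) (refl (Eq Nat 4 4) (refl Nat 4))
inferred type:
  Eq (Eq (Eq Nat 4 4) (refl Nat 4) (refl Nat 4)) (refl (Eq Nat 4 4) (refl Nat 4)) (refl (Eq Nat 4 4) (refl Nat 4))


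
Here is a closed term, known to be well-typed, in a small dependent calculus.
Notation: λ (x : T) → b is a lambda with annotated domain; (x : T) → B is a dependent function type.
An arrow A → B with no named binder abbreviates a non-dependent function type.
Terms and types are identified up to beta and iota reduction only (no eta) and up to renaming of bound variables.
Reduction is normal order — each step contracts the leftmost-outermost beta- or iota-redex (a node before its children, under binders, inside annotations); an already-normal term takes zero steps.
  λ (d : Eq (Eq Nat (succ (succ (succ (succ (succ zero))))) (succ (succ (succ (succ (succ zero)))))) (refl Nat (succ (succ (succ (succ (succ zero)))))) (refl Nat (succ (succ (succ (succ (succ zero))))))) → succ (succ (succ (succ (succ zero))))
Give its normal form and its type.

reduced normal form:
  λ (d : Eq (Eq Nat (succ (succ (succ (succ (succ zero))))) (succ (succ (succ (succ (succ zero)))))) (refl Nat (succ (succ (succ (succ (succ zero)))))) (refl Nat (succ (succ (succ (succ (succ zero))))))) → succ (succ (succ (succ (succ zero))))
the term's type:
  Eq (Eq Nat (succ (succ (succ (succ (succ zero))))) (succ (succ (succ (succ (succ zero)))))) (refl Nat (succ (succ (succ (succ (succ zero)))))) (refl Nat (succ (succ (succ (succ (succ zero)))))) → Nat
observation: no redex remains anywhere in the term; it is its own normal form.


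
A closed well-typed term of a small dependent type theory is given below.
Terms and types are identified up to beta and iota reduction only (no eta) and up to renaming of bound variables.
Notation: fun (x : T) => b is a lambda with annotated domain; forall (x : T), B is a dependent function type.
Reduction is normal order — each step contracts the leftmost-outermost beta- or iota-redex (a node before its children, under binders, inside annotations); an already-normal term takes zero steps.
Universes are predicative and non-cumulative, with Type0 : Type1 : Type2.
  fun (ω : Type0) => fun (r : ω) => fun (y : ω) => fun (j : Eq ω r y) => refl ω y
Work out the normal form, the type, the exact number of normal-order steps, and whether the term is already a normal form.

normal form:
  fun (ω : Type0) => fun (r : ω) => fun (y : ω) => fun (j : Eq ω r y) => refl ω y
inferred type:
  forall (ω : Type0), forall (r : ω), forall (y : ω), forall (j : Eq ω r y), Eq ω y y
reduction steps (normal order): 0
term was already normal: yes


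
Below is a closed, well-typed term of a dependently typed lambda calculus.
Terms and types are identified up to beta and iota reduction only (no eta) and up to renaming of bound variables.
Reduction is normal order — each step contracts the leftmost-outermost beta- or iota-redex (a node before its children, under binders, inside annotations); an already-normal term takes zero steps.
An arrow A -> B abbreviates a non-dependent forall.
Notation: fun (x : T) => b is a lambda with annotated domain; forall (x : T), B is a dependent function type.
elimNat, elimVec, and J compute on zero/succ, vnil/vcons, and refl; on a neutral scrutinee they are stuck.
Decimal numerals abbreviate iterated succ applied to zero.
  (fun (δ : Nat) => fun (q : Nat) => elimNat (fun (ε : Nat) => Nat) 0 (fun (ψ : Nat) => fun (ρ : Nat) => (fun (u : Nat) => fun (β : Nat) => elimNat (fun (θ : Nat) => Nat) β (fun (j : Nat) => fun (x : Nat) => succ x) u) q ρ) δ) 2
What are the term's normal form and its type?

reduced normal form:
  fun (δ : Nat) => elimNat (fun (q : Nat) => Nat) (elimNat (fun (ε : Nat) => Nat) 0 (fun (ψ : Nat) => fun (ρ : Nat) => succ ρ) δ) (fun (u : Nat) => fun (β : Nat) => succ β) δ
inferred type:
  Nat -> Nat
observation: contracting a beta-redex first, the term normalizes in 12 steps.


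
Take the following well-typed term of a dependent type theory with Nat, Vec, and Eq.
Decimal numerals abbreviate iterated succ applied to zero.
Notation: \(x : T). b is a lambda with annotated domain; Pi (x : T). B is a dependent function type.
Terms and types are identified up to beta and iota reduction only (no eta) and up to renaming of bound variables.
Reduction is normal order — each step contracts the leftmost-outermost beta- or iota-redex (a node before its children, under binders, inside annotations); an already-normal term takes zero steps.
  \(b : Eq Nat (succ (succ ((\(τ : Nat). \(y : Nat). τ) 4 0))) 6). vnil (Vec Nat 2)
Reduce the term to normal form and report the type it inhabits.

normal form:
  \(b : Eq Nat 6 6). vnil (Vec Nat 2)
inferred type:
  Pi (b : Eq Nat 6 6). Vec (Vec Nat 2) 0
observation: reduction starts at a beta-redex, and 2 normal-order steps reach the normal form.


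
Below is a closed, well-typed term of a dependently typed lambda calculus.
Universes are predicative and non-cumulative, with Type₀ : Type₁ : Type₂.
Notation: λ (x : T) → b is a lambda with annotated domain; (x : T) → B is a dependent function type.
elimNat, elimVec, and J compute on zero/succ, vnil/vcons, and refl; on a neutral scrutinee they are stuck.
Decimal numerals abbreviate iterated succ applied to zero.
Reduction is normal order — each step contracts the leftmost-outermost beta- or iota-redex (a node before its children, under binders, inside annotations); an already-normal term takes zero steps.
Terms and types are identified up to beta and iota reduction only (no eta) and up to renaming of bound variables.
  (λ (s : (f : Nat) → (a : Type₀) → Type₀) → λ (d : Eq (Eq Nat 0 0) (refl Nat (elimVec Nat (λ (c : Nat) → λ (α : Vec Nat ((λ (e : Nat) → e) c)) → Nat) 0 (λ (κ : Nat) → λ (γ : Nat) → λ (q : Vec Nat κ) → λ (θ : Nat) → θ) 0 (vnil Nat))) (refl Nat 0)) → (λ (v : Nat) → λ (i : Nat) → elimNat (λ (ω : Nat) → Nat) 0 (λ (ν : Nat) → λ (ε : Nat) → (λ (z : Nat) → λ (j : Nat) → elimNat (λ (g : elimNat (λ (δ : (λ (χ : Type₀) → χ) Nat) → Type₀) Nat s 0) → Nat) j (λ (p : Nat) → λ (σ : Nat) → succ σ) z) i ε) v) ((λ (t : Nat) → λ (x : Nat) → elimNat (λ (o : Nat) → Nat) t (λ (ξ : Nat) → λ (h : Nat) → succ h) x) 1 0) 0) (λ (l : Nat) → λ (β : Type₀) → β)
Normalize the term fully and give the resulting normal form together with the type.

resulting normal form:
  λ (s : Eq (Eq Nat 0 0) (refl Nat 0) (refl Nat 0)) → 0
the term's type:
  (s : Eq (Eq Nat 0 0) (refl Nat 0) (refl Nat 0)) → Nat
observation: reduction starts at a beta-redex, and 14 normal-order steps reach the normal form.


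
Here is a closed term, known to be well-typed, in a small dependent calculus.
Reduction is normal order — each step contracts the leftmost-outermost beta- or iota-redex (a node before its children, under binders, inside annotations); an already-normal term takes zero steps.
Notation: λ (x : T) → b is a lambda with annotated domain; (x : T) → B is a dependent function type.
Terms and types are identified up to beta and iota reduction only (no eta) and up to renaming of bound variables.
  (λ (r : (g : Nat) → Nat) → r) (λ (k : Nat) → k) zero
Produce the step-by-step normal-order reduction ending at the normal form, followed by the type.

reduction (normal order):
  (λ (r : (g : Nat) → Nat) → r) (λ (k : Nat) → k) zero
  ~> (λ (r : Nat) → r) zero
  ~> zero
inferred type:
  Nat


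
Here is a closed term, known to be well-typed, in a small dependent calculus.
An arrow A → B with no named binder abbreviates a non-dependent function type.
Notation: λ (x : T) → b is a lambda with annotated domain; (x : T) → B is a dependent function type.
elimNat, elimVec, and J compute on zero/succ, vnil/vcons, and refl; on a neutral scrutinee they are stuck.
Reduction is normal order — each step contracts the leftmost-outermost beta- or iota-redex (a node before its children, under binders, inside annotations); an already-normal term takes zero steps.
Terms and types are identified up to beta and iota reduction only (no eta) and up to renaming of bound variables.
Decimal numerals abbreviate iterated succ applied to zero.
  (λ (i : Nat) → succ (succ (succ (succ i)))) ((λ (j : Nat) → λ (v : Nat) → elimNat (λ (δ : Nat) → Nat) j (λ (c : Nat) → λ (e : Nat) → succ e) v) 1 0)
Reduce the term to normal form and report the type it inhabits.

reduced normal form:
  5
the term's type:
  Nat
observation: the first redex contracted is a beta-redex; the normal form is reached in 4 normal-order steps.


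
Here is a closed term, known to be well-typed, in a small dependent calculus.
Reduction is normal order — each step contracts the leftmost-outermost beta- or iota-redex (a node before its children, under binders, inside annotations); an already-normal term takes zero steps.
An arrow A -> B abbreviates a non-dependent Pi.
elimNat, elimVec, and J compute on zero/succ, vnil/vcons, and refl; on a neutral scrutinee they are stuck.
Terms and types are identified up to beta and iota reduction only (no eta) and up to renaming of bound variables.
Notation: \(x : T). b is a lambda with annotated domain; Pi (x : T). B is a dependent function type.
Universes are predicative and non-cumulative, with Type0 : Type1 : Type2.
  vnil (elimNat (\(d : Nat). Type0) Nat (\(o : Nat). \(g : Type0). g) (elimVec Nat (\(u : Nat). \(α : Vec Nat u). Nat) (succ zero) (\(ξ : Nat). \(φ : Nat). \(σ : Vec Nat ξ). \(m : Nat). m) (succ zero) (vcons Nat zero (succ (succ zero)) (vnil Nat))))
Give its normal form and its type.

reduced normal form:
  vnil Nat
the term's type:
  Vec Nat zero
observation: 10 normal-order steps separate the term from its normal form.


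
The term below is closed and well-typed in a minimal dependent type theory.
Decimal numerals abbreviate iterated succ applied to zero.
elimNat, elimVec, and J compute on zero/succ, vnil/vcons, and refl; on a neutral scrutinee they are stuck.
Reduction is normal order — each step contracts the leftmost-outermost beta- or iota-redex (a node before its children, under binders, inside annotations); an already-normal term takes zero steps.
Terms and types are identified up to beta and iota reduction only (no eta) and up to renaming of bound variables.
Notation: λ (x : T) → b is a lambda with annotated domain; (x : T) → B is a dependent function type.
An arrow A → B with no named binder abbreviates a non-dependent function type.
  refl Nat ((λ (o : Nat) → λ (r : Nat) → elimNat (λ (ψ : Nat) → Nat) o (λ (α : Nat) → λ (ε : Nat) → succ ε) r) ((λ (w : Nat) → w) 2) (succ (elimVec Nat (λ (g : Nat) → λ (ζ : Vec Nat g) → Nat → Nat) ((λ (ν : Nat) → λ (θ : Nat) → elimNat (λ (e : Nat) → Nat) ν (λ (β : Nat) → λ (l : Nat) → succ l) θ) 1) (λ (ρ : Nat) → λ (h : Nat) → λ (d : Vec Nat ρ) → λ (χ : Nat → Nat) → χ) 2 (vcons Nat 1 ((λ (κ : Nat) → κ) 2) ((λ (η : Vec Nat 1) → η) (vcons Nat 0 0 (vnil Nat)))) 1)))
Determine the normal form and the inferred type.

resulting normal form:
  refl Nat 5
inferred type:
  Eq Nat 5 5
observation: 31 normal-order steps normalize the term, beginning with a beta-redex.


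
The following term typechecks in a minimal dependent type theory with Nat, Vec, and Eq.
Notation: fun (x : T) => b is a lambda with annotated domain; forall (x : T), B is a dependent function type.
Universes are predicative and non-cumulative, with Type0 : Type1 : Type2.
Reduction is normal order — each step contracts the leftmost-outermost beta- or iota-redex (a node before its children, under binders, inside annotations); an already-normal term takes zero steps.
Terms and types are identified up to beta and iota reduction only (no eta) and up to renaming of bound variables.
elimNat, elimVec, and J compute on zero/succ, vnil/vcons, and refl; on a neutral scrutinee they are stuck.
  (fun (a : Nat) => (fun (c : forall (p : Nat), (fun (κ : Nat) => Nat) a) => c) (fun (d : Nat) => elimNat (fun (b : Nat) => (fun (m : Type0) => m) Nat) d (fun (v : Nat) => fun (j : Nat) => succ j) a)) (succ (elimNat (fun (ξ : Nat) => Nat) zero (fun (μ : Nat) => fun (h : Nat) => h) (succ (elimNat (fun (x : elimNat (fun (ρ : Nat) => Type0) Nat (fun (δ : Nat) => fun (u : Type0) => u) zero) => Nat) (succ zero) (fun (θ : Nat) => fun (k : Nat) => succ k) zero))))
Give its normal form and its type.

normal form:
  fun (a : Nat) => succ a
type:
  forall (a : Nat), Nat


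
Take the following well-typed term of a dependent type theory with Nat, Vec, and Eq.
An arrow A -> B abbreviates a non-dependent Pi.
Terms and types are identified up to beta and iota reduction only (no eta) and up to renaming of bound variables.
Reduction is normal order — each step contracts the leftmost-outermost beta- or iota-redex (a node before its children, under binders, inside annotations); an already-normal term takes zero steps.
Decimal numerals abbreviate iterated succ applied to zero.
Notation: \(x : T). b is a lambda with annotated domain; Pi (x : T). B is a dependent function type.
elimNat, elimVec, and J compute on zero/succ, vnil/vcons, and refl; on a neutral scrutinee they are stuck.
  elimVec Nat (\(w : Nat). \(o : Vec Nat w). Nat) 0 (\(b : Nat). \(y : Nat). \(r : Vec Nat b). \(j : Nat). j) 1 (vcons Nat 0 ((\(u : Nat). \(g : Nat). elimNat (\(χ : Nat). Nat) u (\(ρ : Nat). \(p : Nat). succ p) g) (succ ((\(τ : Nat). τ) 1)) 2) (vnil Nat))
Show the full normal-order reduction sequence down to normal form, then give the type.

normal-order reduction:
  elimVec Nat (\(w : Nat). \(o : Vec Nat w). Nat) 0 (\(b : Nat). \(y : Nat). \(r : Vec Nat b). \(j : Nat). j) 1 (vcons Nat 0 ((\(u : Nat). \(g : Nat). elimNat (\(χ : Nat). Nat) u (\(ρ : Nat). \(p : Nat). succ p) g) (succ ((\(τ : Nat). τ) 1)) 2) (vnil Nat))
  ~> (\(w : Nat). \(o : Nat). \(b : Vec Nat w). \(y : Nat). y) 0 ((\(r : Nat). \(j : Nat). elimNat (\(u : Nat). Nat) r (\(g : Nat). \(χ : Nat). succ χ) j) (succ ((\(ρ : Nat). ρ) 1)) 2) (vnil Nat) (elimVec Nat (\(p : Nat). \(τ : Vec Nat p). Nat) 0 (\(i : Nat). \(m : Nat). \(c : Vec Nat i). \(t : Nat). t) 0 (vnil Nat))
  ~> (\(w : Nat). \(o : Vec Nat 0). \(b : Nat). b) ((\(y : Nat). \(r : Nat). elimNat (\(j : Nat). Nat) y (\(u : Nat). \(g : Nat). succ g) r) (succ ((\(χ : Nat). χ) 1)) 2) (vnil Nat) (elimVec Nat (\(ρ : Nat). \(p : Vec Nat ρ). Nat) 0 (\(τ : Nat). \(i : Nat). \(m : Vec Nat τ). \(c : Nat). c) 0 (vnil Nat))
  ~> (\(w : Vec Nat 0). \(o : Nat). o) (vnil Nat) (elimVec Nat (\(b : Nat). \(y : Vec Nat b). Nat) 0 (\(r : Nat). \(j : Nat). \(u : Vec Nat r). \(g : Nat). g) 0 (vnil Nat))
  ~> (\(w : Nat). w) (elimVec Nat (\(o : Nat). \(b : Vec Nat o). Nat) 0 (\(y : Nat). \(r : Nat). \(j : Vec Nat y). \(u : Nat). u) 0 (vnil Nat))
  ~> elimVec Nat (\(w : Nat). \(o : Vec Nat w). Nat) 0 (\(b : Nat). \(y : Nat). \(r : Vec Nat b). \(j : Nat). j) 0 (vnil Nat)
  ~> 0
type:
  Nat


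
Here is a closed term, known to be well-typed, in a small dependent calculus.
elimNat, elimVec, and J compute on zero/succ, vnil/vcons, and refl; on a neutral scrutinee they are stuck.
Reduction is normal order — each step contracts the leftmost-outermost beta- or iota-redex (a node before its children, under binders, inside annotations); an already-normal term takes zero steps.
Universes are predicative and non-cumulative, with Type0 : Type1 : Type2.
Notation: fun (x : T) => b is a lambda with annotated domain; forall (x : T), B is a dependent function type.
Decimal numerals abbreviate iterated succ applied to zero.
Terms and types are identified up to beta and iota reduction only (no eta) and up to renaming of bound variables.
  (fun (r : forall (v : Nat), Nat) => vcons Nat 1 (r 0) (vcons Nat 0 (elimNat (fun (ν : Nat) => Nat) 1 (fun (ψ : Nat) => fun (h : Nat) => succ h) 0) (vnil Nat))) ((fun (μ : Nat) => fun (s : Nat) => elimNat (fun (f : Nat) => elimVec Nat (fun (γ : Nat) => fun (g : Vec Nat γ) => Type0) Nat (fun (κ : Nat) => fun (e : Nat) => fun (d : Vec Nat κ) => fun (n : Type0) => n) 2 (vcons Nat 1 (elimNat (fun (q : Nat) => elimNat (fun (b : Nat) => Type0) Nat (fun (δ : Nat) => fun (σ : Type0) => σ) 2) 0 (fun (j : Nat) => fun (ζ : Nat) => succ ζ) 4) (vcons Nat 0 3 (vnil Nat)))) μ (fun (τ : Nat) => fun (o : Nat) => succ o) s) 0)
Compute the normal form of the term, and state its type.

resulting normal form:
  vcons Nat 1 0 (vcons Nat 0 1 (vnil Nat))
the term's type:
  Vec Nat 2
observation: contracting a beta-redex first, the term normalizes in 5 steps.


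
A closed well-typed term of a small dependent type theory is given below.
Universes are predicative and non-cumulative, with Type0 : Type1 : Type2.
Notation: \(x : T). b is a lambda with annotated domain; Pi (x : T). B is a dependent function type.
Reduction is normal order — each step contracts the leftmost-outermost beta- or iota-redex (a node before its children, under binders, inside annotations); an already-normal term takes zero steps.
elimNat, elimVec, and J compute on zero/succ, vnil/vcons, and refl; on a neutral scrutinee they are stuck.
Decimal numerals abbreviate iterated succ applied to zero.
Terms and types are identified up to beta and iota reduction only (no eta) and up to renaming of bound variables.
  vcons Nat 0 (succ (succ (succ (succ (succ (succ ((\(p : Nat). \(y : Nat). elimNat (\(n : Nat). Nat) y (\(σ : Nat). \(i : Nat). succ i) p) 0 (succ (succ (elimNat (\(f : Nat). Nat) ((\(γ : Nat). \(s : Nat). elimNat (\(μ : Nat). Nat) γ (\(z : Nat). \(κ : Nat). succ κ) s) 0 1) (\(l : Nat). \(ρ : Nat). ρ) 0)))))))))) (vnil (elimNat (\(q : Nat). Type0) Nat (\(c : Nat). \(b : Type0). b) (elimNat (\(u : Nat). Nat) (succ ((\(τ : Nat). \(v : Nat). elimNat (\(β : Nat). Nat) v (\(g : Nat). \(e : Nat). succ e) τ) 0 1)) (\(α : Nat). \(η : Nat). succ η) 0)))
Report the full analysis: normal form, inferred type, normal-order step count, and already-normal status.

reduced normal form:
  vcons Nat 0 9 (vnil Nat)
the term's type:
  Vec Nat 1
steps to reach normal form (normal order): 21
term was already normal: no
first contracted redex: a beta-redex


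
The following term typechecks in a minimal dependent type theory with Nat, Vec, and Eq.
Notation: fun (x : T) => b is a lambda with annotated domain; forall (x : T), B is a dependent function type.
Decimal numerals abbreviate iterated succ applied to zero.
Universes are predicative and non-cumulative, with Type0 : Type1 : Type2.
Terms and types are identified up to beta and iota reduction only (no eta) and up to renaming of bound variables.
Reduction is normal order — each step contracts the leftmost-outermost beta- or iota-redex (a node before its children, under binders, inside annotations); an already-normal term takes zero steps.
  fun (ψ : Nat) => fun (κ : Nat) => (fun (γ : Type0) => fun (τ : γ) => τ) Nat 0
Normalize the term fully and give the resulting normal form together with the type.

reduced normal form:
  fun (ψ : Nat) => fun (κ : Nat) => 0
inferred type:
  forall (ψ : Nat), forall (κ : Nat), Nat
observation: the leftmost-outermost redex is a beta-redex, and normalization takes 2 steps.


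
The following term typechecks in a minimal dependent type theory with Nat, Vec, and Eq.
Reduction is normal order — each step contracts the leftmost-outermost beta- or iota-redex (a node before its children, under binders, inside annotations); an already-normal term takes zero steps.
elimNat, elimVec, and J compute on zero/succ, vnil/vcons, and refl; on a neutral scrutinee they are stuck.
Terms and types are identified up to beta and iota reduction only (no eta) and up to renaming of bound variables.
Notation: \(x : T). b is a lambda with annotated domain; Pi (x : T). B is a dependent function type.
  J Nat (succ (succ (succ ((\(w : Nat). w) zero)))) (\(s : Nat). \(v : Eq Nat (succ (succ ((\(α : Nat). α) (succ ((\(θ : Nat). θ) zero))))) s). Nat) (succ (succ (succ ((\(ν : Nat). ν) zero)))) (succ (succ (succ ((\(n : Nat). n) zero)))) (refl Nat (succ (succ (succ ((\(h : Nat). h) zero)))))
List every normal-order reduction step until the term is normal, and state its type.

reduction (normal order):
  J Nat (succ (succ (succ ((\(w : Nat). w) zero)))) (\(s : Nat). \(v : Eq Nat (succ (succ ((\(α : Nat). α) (succ ((\(θ : Nat). θ) zero))))) s). Nat) (succ (succ (succ ((\(ν : Nat). ν) zero)))) (succ (succ (succ ((\(n : Nat). n) zero)))) (refl Nat (succ (succ (succ ((\(h : Nat). h) zero)))))
  ~> succ (succ (succ ((\(w : Nat). w) zero)))
  ~> succ (succ (succ zero))
inferred type:
  Nat


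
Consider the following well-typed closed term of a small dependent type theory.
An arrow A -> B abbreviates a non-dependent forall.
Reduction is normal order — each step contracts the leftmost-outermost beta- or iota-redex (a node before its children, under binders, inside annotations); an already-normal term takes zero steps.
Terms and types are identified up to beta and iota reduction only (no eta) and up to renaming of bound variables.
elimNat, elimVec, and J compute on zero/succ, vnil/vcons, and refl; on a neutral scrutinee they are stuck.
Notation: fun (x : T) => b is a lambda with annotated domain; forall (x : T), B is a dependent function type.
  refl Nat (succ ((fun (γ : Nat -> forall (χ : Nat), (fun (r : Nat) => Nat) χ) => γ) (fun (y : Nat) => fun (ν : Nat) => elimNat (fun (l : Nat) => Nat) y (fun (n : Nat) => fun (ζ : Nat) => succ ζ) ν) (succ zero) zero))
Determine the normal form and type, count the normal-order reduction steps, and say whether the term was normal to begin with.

normal form:
  refl Nat (succ (succ zero))
type:
  Eq Nat (succ (succ zero)) (succ (succ zero))
steps to reach normal form (normal order): 4
term was already normal: no
first redex: a beta-redex


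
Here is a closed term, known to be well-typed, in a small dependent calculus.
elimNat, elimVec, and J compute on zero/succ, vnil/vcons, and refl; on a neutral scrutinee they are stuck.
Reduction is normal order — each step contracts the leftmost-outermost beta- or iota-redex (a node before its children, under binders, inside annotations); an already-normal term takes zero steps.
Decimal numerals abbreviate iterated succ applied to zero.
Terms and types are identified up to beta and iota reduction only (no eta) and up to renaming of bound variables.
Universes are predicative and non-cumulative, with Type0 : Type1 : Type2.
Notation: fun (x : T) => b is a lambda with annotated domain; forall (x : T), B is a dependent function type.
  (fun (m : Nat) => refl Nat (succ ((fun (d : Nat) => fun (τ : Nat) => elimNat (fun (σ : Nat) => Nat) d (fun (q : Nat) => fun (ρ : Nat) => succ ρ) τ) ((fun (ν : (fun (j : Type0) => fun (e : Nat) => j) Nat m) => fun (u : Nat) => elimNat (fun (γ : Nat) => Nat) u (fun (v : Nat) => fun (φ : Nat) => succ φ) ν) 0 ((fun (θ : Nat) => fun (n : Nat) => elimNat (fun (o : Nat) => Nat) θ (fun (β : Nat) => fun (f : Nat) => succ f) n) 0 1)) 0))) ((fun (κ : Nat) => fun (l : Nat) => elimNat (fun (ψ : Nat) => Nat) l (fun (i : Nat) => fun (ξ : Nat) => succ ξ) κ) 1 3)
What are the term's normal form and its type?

normal form:
  refl Nat 2
the term's type:
  Eq Nat 2 2


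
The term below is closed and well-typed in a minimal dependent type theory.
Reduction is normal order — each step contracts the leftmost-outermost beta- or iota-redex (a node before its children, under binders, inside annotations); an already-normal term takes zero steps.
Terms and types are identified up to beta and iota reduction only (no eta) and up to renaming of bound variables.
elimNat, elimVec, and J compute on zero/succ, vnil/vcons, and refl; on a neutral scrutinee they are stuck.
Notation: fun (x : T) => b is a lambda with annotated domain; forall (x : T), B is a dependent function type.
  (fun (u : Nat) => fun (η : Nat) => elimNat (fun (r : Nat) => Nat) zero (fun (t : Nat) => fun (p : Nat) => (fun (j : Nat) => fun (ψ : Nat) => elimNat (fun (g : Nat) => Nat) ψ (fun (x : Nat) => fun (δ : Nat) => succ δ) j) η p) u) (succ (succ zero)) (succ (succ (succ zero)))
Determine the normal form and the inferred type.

reduced normal form:
  succ (succ (succ (succ (succ (succ zero)))))
the term's type:
  Nat


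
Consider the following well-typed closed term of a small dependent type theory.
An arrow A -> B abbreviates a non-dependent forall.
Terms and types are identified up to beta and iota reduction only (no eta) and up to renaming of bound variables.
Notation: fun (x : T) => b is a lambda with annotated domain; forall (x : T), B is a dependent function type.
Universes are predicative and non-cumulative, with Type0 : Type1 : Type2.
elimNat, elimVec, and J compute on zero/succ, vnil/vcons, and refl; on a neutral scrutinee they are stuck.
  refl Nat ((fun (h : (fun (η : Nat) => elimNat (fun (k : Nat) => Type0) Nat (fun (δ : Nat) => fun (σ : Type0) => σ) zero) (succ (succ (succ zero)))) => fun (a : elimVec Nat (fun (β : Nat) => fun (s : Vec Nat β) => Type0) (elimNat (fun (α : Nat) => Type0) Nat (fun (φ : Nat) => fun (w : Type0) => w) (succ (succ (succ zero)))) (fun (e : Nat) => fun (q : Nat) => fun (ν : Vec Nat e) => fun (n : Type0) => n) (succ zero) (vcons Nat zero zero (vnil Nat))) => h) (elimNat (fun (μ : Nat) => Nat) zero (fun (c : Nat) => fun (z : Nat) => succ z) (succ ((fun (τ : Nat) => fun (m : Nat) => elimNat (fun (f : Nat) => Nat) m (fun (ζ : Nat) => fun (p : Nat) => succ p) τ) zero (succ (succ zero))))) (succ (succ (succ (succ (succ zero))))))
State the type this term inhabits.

type:
  Eq Nat (succ (succ (succ zero))) (succ (succ (succ zero)))
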